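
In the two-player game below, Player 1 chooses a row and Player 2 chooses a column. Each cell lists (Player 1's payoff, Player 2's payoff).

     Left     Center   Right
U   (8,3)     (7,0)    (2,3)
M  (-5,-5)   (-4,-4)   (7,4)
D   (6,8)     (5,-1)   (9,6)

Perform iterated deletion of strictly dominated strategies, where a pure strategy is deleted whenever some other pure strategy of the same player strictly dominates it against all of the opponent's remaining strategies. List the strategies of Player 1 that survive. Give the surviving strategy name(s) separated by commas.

Player 1's strategy M is strictly dominated by D (Left: 6>-5, Center: 5>-4, Right: 9>7) and is removed.
For Player 2, Left strictly dominates Center on the remaining rows (U: 3>0, D: 8>-1); eliminate Center.
Among the remaining strategies, none is strictly dominated by another pure strategy of the same player, so the elimination stops.
Surviving strategies — Player 1: {U, D}; Player 2: {Left, Right}.

U, D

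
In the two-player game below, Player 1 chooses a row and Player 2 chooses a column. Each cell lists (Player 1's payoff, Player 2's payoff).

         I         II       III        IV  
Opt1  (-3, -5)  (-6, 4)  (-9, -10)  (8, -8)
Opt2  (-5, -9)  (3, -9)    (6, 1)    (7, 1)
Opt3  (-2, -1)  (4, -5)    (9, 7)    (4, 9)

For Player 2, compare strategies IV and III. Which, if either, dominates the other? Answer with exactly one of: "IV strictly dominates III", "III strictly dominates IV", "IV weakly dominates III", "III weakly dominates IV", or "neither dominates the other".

IV weakly dominates III

Compare IV to III across every action of Player 1: Opt1: -8>-10, Opt2: 1=1, Opt3: 9>7.
IV is at least as good everywhere and strictly better somewhere (tied only at Opt2), so IV weakly but not strictly dominates III.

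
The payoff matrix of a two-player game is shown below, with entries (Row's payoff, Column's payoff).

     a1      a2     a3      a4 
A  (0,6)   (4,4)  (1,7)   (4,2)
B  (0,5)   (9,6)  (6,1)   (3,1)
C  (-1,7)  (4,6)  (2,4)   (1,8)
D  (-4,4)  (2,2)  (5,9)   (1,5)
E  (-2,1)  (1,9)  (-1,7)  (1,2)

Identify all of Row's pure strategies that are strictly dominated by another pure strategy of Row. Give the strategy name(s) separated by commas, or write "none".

C, D, E

Nothing dominates A: B at a1 (0=0); C at a1 (0>-1); D at a1 (0>-4); E at a1 (0>-2).
Nothing dominates B: A at a1 (0=0); C at a1 (0>-1); D at a1 (0>-4); E at a1 (0>-2).
C is strictly dominated by B (a1: 0>-1, a2: 9>4, a3: 6>2, a4: 3>1).
D is strictly dominated by B (a1: 0>-4, a2: 9>2, a3: 6>5, a4: 3>1).
A strictly dominates E — a1: 0>-2, a2: 4>1, a3: 1>-1, a4: 4>1.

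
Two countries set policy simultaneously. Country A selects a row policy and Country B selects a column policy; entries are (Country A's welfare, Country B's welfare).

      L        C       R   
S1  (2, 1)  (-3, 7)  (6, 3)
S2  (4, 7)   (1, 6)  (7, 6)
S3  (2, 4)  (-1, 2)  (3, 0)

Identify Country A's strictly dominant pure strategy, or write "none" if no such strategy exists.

S2

S2 vs S1: L: 4>2, C: 1>-3, R: 7>6.
S2 vs S3: L: 4>2, C: 1>-1, R: 7>3.
S2 strictly beats every other strategy against every opponent action, so it is strictly dominant.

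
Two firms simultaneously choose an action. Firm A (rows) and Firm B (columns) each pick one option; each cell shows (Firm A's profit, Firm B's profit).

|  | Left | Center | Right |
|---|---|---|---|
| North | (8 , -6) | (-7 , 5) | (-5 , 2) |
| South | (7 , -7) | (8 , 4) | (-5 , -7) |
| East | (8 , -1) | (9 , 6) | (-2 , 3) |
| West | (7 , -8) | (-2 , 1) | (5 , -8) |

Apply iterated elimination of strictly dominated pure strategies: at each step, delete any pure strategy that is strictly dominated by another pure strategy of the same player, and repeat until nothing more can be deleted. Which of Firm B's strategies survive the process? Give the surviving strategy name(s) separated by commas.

For Firm A, East strictly dominates South on the remaining columns (Left: 8>7, Center: 9>8, Right: -2>-5); eliminate South.
Firm B's strategy Left is strictly dominated by Center (North: 5>-6, East: 6>-1, West: 1>-8) and is removed.
For Firm A, East strictly dominates North on the remaining columns (Center: 9>-7, Right: -2>-5); eliminate North.
Firm B's strategy Right is strictly dominated by Center (East: 6>3, West: 1>-8) and is removed.
Firm A's strategy West is strictly dominated by East (Center: 9>-2) and is removed.
Among the remaining strategies, none is strictly dominated by another pure strategy of the same player, so the elimination stops.
Surviving strategies — Firm A: {East}; Firm B: {Center}.

Center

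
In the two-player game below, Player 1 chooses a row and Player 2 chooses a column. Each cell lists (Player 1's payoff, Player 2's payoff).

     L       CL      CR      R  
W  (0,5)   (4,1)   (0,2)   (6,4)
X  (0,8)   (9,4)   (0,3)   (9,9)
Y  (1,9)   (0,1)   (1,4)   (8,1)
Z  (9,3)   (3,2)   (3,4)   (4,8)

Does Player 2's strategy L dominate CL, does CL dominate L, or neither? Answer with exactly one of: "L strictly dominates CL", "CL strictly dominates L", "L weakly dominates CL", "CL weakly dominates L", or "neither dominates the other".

L strictly dominates CL

L's payoffs vs CL's, by Player 1's action — W: 5>1, X: 8>4, Y: 9>1, Z: 3>2.
L gives a strictly higher payoff against every action of Player 1, so L strictly dominates CL.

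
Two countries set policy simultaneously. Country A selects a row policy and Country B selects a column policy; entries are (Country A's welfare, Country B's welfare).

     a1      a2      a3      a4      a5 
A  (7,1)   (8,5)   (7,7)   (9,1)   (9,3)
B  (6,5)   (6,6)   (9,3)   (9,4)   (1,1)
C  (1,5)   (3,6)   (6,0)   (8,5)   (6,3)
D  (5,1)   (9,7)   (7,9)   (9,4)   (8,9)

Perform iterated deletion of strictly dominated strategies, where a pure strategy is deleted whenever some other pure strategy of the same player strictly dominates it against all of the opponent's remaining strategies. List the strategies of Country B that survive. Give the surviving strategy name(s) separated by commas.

Row C is eliminated: A beats it against every remaining column (a1: 7>1, a2: 8>3, a3: 7>6, a4: 9>8, a5: 9>6).
For Country B, a2 strictly dominates a1 on the remaining rows (A: 5>1, B: 6>5, D: 7>1); eliminate a1.
For Country B, a2 strictly dominates a4 on the remaining rows (A: 5>1, B: 6>4, D: 7>4); eliminate a4.
Among the remaining strategies, none is strictly dominated by another pure strategy of the same player, so the elimination stops.
Surviving strategies — Country A: {A, B, D}; Country B: {a2, a3, a5}.

a2, a3, a5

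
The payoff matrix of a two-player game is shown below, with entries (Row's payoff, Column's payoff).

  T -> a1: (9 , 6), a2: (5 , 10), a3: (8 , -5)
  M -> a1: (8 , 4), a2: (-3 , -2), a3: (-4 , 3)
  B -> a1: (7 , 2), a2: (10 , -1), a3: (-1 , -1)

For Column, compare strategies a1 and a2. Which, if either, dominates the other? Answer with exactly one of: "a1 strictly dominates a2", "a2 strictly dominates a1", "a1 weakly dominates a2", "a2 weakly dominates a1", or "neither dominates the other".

Compare a1 to a2 across each choice by Row: T: 6<10, M: 4>-2, B: 2>-1.
a1 does better at M, B but worse at T; neither strategy dominates the other.

neither dominates the other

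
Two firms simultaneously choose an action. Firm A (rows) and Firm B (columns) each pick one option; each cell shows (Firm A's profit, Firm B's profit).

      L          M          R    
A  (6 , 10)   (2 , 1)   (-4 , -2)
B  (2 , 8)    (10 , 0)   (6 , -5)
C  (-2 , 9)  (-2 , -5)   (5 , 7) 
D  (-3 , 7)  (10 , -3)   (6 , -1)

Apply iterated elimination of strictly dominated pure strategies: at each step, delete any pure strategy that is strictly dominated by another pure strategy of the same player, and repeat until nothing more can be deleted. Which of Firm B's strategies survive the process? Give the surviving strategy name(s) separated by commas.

Row C is eliminated: B beats it against every remaining column (L: 2>-2, M: 10>-2, R: 6>5).
Firm B's strategy M is strictly dominated by L (A: 10>1, B: 8>0, D: 7>-3) and is removed.
For Firm B, L strictly dominates R on the remaining rows (A: 10>-2, B: 8>-5, D: 7>-1); eliminate R.
For Firm A, A strictly dominates B on the remaining columns (L: 6>2); eliminate B.
Row D is eliminated: A beats it against every remaining column (L: 6>-3).
Among the remaining strategies, none is strictly dominated by another pure strategy of the same player, so the elimination stops.
Surviving strategies — Firm A: {A}; Firm B: {L}.

L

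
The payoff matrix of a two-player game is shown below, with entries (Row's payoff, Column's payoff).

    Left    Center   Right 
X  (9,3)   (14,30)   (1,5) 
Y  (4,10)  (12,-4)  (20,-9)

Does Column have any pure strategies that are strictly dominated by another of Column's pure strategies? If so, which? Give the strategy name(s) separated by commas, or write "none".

Left: no other strategy beats it everywhere (Center at Y (10>-4); Right at Y (10>-9)).
Nothing dominates Center: Left at X (30>3); Right at X (30>5).
Right: dominated, since Center does at least as well everywhere (X: 30>5, Y: -4>-9).

Right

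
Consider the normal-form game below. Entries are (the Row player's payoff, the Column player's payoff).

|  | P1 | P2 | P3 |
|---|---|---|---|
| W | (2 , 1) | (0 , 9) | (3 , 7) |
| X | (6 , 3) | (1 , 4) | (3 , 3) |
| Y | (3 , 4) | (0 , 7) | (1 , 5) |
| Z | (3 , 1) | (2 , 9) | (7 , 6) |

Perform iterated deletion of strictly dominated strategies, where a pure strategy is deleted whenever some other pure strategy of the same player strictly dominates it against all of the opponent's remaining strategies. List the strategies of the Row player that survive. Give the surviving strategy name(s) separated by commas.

The Row player's strategy W is strictly dominated by Z (P1: 3>2, P2: 2>0, P3: 7>3) and is removed.
For the Row player, X strictly dominates Y on the remaining columns (P1: 6>3, P2: 1>0, P3: 3>1); eliminate Y.
For the Column player, P2 strictly dominates P1 on the remaining rows (X: 4>3, Z: 9>1); eliminate P1.
The Row player's strategy X is strictly dominated by Z (P2: 2>1, P3: 7>3) and is removed.
For the Column player, P2 strictly dominates P3 on the remaining rows (Z: 9>6); eliminate P3.
Among the remaining strategies, none is strictly dominated by another pure strategy of the same player, so the elimination stops.
Surviving strategies — the Row player: {Z}; the Column player: {P2}.

Z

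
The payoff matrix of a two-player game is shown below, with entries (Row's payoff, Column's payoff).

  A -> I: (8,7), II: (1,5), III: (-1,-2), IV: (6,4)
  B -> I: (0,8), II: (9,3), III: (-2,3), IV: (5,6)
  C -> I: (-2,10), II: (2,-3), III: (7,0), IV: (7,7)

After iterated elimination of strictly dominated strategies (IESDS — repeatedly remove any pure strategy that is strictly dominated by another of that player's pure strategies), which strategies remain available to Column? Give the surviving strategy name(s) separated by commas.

I

Column II is eliminated: I beats it against every remaining row (A: 7>5, B: 8>3, C: 10>-3).
Row B is eliminated: A beats it against every remaining column (I: 8>0, III: -1>-2, IV: 6>5).
For Column, I strictly dominates III on the remaining rows (A: 7>-2, C: 10>0); eliminate III.
Column IV is eliminated: I beats it against every remaining row (A: 7>4, C: 10>7).
For Row, A strictly dominates C on the remaining columns (I: 8>-2); eliminate C.
Among the remaining strategies, none is strictly dominated by another pure strategy of the same player, so the elimination stops.
Surviving strategies — Row: {A}; Column: {I}.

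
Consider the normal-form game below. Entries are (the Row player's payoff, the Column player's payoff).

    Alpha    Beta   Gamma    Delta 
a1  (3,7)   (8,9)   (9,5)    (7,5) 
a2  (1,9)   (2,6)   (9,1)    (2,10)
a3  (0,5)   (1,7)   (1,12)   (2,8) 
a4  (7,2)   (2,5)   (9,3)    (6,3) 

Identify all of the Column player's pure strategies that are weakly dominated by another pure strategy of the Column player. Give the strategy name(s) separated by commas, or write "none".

none

Alpha: no other strategy beats it everywhere (Beta at a2 (9>6); Gamma at a1 (7>5); Delta at a1 (7>5)).
Nothing dominates Beta: Alpha at a1 (9>7); Gamma at a1 (9>5); Delta at a1 (9>5).
Gamma: no other strategy beats it everywhere (Alpha at a3 (12>5); Beta at a3 (12>7); Delta at a3 (12>8)).
Delta is not dominated — it holds its own against Alpha at a2 (10>9); Beta at a2 (10>6); Gamma at a2 (10>1).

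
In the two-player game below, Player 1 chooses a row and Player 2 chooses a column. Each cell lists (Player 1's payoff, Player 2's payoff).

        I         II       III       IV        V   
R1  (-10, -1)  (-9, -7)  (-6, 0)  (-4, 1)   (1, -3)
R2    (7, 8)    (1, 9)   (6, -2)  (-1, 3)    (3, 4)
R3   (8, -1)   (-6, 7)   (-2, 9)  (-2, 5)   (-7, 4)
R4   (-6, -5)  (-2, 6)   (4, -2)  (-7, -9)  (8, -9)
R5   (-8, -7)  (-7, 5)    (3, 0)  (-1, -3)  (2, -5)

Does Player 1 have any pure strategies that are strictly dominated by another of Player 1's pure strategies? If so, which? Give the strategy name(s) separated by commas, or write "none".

R2 strictly dominates R1 — I: 7>-10, II: 1>-9, III: 6>-6, IV: -1>-4, V: 3>1.
R2: no other strategy beats it everywhere (R1 at I (7>-10); R3 at II (1>-6); R4 at I (7>-6); R5 at I (7>-8)).
R3: no other strategy beats it everywhere (R1 at I (8>-10); R2 at I (8>7); R4 at I (8>-6); R5 at I (8>-8)).
Nothing dominates R4: R1 at I (-6>-10); R2 at V (8>3); R3 at II (-2>-6); R5 at I (-6>-8).
R5: no other strategy beats it everywhere (R1 at I (-8>-10); R2 at IV (-1=-1); R3 at III (3>-2); R4 at IV (-1>-7)).

R1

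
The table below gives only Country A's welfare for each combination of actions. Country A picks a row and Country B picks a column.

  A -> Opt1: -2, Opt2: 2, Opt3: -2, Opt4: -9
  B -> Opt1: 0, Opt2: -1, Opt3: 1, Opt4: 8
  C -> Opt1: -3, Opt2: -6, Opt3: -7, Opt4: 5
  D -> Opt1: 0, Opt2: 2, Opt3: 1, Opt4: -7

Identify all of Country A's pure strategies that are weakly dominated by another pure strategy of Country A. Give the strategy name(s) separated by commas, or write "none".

A, C

A: dominated, since D does at least as well everywhere (Opt1: 0>-2, Opt2: 2=2, Opt3: 1>-2, Opt4: -7>-9).
B: no other strategy beats it everywhere (A at Opt1 (0>-2); C at Opt1 (0>-3); D at Opt4 (8>-7)).
B weakly dominates C — Opt1: 0>-3, Opt2: -1>-6, Opt3: 1>-7, Opt4: 8>5.
Nothing dominates D: A at Opt1 (0>-2); B at Opt2 (2>-1); C at Opt1 (0>-3).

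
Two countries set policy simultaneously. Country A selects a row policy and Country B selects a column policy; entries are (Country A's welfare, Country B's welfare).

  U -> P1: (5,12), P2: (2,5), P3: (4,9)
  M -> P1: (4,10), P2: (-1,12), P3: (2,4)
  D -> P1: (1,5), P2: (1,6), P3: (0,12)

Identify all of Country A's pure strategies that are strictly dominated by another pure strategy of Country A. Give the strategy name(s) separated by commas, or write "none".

M, D

U: no other strategy beats it everywhere (M at P1 (5>4); D at P1 (5>1)).
M is strictly dominated by U (P1: 5>4, P2: 2>-1, P3: 4>2).
D: dominated, since U does at least as well everywhere (P1: 5>1, P2: 2>1, P3: 4>0).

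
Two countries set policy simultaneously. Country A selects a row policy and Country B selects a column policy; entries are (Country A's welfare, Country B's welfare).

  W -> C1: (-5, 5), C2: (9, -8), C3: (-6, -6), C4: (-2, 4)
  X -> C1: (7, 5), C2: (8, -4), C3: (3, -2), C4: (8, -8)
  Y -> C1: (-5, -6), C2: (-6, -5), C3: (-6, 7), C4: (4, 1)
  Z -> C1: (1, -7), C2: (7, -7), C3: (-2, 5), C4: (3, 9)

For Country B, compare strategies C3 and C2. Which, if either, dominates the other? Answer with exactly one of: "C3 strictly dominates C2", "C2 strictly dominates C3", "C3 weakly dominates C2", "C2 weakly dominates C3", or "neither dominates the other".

C3's payoffs vs C2's, by Country A's action — W: -6>-8, X: -2>-4, Y: 7>-5, Z: 5>-7.
Every comparison favours C3, so C3 strictly dominates C2.

C3 strictly dominates C2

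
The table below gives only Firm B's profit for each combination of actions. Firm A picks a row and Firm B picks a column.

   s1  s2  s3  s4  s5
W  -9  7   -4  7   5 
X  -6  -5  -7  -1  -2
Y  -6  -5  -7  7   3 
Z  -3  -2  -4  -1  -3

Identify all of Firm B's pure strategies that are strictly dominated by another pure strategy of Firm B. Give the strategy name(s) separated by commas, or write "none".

s1, s3, s5

s1: dominated, since s2 does at least as well everywhere (W: 7>-9, X: -5>-6, Y: -5>-6, Z: -2>-3).
s2 is not dominated — it holds its own against s1 at W (7>-9); s3 at W (7>-4); s4 at W (7=7); s5 at W (7>5).
s3 is strictly dominated by s2 (W: 7>-4, X: -5>-7, Y: -5>-7, Z: -2>-4).
Nothing dominates s4: s1 at W (7>-9); s2 at W (7=7); s3 at W (7>-4); s5 at W (7>5).
s5 is strictly dominated by s4 (W: 7>5, X: -1>-2, Y: 7>3, Z: -1>-3).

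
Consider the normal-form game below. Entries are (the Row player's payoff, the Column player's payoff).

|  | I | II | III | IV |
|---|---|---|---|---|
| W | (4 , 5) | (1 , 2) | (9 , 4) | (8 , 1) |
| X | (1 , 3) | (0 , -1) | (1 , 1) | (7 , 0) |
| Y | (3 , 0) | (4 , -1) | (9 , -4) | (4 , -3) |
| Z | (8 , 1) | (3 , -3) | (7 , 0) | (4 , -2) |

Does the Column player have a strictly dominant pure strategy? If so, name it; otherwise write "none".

I

I vs II: W: 5>2, X: 3>-1, Y: 0>-1, Z: 1>-3.
I vs III: W: 5>4, X: 3>1, Y: 0>-4, Z: 1>0.
I vs IV: W: 5>1, X: 3>0, Y: 0>-3, Z: 1>-2.
I strictly beats every other strategy against every opponent action, so it is strictly dominant.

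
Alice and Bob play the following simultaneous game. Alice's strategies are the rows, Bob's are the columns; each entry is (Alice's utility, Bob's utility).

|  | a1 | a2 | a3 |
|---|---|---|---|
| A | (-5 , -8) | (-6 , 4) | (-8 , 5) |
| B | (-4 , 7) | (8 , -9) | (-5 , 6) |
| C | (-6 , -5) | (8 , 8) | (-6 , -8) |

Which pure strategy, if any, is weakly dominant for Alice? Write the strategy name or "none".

B

B vs A: a1: -4>-5, a2: 8>-6, a3: -5>-8.
B vs C: a1: -4>-6, a2: 8=8, a3: -5>-6.
B is at least as good as every other strategy against every opponent action, so it is weakly dominant.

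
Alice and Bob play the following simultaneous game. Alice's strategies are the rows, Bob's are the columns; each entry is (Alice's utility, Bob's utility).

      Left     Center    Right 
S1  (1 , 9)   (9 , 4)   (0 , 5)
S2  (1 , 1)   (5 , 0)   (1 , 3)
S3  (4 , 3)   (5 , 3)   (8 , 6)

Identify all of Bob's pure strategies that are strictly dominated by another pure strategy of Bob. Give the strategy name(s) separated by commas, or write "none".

Left is not dominated — it holds its own against Center at S1 (9>4); Right at S1 (9>5).
Center is strictly dominated by Right (S1: 5>4, S2: 3>0, S3: 6>3).
Right: no other strategy beats it everywhere (Left at S2 (3>1); Center at S1 (5>4)).

Center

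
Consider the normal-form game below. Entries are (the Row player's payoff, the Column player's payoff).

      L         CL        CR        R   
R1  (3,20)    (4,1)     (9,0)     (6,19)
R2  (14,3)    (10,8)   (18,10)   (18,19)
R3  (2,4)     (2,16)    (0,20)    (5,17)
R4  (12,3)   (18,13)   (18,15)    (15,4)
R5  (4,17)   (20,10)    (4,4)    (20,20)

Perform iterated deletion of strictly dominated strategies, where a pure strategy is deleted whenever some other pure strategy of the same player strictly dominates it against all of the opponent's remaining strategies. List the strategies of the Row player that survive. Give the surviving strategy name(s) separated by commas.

R2, R4, R5

Row R1 is eliminated: R2 beats it against every remaining column (L: 14>3, CL: 10>4, CR: 18>9, R: 18>6).
Row R3 is eliminated: R2 beats it against every remaining column (L: 14>2, CL: 10>2, CR: 18>0, R: 18>5).
For the Column player, R strictly dominates L on the remaining rows (R2: 19>3, R4: 4>3, R5: 20>17); eliminate L.
Among the remaining strategies, none is strictly dominated by another pure strategy of the same player, so the elimination stops.
Surviving strategies — the Row player: {R2, R4, R5}; the Column player: {CL, CR, R}.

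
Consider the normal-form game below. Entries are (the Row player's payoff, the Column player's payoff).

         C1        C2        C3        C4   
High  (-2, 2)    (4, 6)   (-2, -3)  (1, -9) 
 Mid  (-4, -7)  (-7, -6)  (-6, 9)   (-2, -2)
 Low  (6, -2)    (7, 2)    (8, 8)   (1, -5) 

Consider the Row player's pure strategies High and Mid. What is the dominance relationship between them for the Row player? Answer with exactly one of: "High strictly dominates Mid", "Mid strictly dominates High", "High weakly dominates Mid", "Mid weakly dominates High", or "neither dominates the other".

High strictly dominates Mid

Compare High to Mid across each opponent action: C1: -2>-4, C2: 4>-7, C3: -2>-6, C4: 1>-2.
Every comparison favours High, so High strictly dominates Mid.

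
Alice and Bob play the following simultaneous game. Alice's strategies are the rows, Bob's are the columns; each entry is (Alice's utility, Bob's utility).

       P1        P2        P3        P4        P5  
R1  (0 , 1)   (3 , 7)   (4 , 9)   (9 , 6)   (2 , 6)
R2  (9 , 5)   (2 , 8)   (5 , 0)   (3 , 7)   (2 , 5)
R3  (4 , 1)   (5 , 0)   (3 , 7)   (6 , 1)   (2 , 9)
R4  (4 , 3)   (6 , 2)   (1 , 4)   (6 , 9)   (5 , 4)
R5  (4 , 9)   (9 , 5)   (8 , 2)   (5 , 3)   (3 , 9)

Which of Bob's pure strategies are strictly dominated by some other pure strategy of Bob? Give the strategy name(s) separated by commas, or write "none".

none

P1: no other strategy beats it everywhere (P2 at R3 (1>0); P3 at R2 (5>0); P4 at R3 (1=1); P5 at R2 (5=5)).
Nothing dominates P2: P1 at R1 (7>1); P3 at R2 (8>0); P4 at R1 (7>6); P5 at R1 (7>6).
P3 is not dominated — it holds its own against P1 at R1 (9>1); P2 at R1 (9>7); P4 at R1 (9>6); P5 at R1 (9>6).
P4: no other strategy beats it everywhere (P1 at R1 (6>1); P2 at R3 (1>0); P3 at R2 (7>0); P5 at R1 (6=6)).
P5: no other strategy beats it everywhere (P1 at R1 (6>1); P2 at R3 (9>0); P3 at R2 (5>0); P4 at R1 (6=6)).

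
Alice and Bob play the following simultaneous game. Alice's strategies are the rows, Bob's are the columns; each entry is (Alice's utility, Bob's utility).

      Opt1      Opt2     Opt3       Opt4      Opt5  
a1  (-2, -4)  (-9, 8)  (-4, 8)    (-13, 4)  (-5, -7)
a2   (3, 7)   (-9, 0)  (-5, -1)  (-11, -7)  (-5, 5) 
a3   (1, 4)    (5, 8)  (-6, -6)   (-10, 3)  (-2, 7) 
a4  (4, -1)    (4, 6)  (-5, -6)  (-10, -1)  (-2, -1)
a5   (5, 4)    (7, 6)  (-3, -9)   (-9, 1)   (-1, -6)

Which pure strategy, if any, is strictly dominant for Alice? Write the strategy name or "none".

a5

a5 vs a1: Opt1: 5>-2, Opt2: 7>-9, Opt3: -3>-4, Opt4: -9>-13, Opt5: -1>-5.
a5 vs a2: Opt1: 5>3, Opt2: 7>-9, Opt3: -3>-5, Opt4: -9>-11, Opt5: -1>-5.
a5 vs a3: Opt1: 5>1, Opt2: 7>5, Opt3: -3>-6, Opt4: -9>-10, Opt5: -1>-2.
a5 vs a4: Opt1: 5>4, Opt2: 7>4, Opt3: -3>-5, Opt4: -9>-10, Opt5: -1>-2.
a5 strictly beats every other strategy against every opponent action, so it is strictly dominant.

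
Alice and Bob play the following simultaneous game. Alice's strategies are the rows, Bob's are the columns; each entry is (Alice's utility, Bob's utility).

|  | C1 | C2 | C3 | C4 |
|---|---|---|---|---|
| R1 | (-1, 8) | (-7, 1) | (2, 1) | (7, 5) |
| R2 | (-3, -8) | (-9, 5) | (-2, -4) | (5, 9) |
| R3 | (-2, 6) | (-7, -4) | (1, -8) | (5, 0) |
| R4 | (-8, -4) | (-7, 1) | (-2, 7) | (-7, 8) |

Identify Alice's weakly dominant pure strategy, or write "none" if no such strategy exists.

R1

R1 vs R2: C1: -1>-3, C2: -7>-9, C3: 2>-2, C4: 7>5.
R1 vs R3: C1: -1>-2, C2: -7=-7, C3: 2>1, C4: 7>5.
R1 vs R4: C1: -1>-8, C2: -7=-7, C3: 2>-2, C4: 7>-7.
R1 is at least as good as every other strategy against every opponent action, so it is weakly dominant.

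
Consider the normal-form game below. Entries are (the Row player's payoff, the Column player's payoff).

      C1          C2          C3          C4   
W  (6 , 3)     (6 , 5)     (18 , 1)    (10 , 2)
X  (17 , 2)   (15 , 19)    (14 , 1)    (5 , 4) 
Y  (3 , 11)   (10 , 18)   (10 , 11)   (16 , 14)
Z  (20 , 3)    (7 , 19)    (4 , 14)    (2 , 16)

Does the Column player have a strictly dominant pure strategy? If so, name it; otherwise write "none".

C2

C2 vs C1: W: 5>3, X: 19>2, Y: 18>11, Z: 19>3.
C2 vs C3: W: 5>1, X: 19>1, Y: 18>11, Z: 19>14.
C2 vs C4: W: 5>2, X: 19>4, Y: 18>14, Z: 19>16.
C2 strictly beats every other strategy against every opponent action, so it is strictly dominant.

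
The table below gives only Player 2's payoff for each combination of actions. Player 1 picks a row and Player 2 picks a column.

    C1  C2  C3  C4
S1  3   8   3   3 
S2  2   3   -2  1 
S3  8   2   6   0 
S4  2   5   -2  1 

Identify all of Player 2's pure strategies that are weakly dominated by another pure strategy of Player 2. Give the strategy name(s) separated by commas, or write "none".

C3, C4

C1 is not dominated — it holds its own against C2 at S3 (8>2); C3 at S2 (2>-2); C4 at S2 (2>1).
C2: no other strategy beats it everywhere (C1 at S1 (8>3); C3 at S1 (8>3); C4 at S1 (8>3)).
C3 is weakly dominated by C1 (S1: 3=3, S2: 2>-2, S3: 8>6, S4: 2>-2).
C4: dominated, since C1 does at least as well everywhere (S1: 3=3, S2: 2>1, S3: 8>0, S4: 2>1).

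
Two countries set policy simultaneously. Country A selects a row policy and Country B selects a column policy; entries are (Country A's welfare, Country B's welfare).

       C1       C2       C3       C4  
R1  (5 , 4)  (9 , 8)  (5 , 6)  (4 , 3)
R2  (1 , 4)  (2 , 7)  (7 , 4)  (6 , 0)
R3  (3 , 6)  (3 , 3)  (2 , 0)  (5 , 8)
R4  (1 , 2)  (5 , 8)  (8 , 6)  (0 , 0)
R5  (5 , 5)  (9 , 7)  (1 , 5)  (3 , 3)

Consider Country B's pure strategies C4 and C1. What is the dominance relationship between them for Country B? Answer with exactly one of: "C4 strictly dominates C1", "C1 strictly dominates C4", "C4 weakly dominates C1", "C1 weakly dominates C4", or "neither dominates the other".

neither dominates the other

Compare C4 to C1 across each choice by Country A: R1: 3<4, R2: 0<4, R3: 8>6, R4: 0<2, R5: 3<5.
C4 does better at R3 but worse at R1, R2, R4, R5; neither strategy dominates the other.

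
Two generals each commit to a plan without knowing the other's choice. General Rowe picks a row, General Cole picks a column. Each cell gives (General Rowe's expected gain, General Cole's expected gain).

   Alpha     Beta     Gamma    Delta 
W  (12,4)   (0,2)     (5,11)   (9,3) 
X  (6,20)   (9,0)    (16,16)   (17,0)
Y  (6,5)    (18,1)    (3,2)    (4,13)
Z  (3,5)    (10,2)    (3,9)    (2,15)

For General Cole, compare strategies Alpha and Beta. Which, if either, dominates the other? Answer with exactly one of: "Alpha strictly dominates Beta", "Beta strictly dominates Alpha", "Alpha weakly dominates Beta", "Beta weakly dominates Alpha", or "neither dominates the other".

Alpha strictly dominates Beta

Compare Alpha to Beta across each choice by General Rowe: W: 4>2, X: 20>0, Y: 5>1, Z: 5>2.
Alpha gives a strictly higher payoff against each choice by General Rowe, so Alpha strictly dominates Beta.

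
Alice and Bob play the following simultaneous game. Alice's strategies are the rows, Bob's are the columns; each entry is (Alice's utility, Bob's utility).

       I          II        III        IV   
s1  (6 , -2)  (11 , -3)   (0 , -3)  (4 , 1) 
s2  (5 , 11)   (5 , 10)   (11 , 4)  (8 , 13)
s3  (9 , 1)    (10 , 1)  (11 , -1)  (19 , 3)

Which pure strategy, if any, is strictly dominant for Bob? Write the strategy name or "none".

IV vs I: s1: 1>-2, s2: 13>11, s3: 3>1.
IV vs II: s1: 1>-3, s2: 13>10, s3: 3>1.
IV vs III: s1: 1>-3, s2: 13>4, s3: 3>-1.
IV strictly beats every other strategy against every opponent action, so it is strictly dominant.

IV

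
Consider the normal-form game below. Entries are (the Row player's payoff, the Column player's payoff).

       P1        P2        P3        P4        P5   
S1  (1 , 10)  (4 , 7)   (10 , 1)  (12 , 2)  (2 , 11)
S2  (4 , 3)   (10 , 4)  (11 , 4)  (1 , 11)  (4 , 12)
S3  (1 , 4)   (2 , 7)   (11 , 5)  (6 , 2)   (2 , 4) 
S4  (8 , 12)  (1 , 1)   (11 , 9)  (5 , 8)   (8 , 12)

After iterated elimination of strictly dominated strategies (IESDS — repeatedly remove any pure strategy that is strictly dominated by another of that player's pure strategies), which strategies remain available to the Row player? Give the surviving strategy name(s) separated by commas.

S2, S3, S4

For the Column player, P5 strictly dominates P4 on the remaining rows (S1: 11>2, S2: 12>11, S3: 4>2, S4: 12>8); eliminate P4.
The Row player's strategy S1 is strictly dominated by S2 (P1: 4>1, P2: 10>4, P3: 11>10, P5: 4>2) and is removed.
Among the remaining strategies, none is strictly dominated by another pure strategy of the same player, so the elimination stops.
Surviving strategies — the Row player: {S2, S3, S4}; the Column player: {P1, P2, P3, P5}.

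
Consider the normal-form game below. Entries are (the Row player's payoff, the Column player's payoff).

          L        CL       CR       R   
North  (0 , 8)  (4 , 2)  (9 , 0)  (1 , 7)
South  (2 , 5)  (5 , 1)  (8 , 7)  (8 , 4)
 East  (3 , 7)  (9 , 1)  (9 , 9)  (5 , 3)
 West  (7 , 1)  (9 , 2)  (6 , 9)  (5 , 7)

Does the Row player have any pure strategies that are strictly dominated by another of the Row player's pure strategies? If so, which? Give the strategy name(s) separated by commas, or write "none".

Nothing dominates North: South at CR (9>8); East at CR (9=9); West at CR (9>6).
South: no other strategy beats it everywhere (North at L (2>0); East at R (8>5); West at CR (8>6)).
East: no other strategy beats it everywhere (North at L (3>0); South at L (3>2); West at CL (9=9)).
Nothing dominates West: North at L (7>0); South at L (7>2); East at L (7>3).

none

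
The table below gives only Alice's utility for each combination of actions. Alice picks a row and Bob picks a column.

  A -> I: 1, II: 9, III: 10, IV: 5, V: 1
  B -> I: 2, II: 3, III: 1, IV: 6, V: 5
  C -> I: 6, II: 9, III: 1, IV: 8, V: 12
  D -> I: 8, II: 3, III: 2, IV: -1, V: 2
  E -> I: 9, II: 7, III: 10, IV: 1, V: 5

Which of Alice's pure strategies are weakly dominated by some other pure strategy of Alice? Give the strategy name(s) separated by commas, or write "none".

Nothing dominates A: B at II (9>3); C at III (10>1); D at II (9>3); E at II (9>7).
B is weakly dominated by C (I: 6>2, II: 9>3, III: 1=1, IV: 8>6, V: 12>5).
Nothing dominates C: A at I (6>1); B at I (6>2); D at II (9>3); E at II (9>7).
E weakly dominates D — I: 9>8, II: 7>3, III: 10>2, IV: 1>-1, V: 5>2.
E is not dominated — it holds its own against A at I (9>1); B at I (9>2); C at I (9>6); D at I (9>8).

B, D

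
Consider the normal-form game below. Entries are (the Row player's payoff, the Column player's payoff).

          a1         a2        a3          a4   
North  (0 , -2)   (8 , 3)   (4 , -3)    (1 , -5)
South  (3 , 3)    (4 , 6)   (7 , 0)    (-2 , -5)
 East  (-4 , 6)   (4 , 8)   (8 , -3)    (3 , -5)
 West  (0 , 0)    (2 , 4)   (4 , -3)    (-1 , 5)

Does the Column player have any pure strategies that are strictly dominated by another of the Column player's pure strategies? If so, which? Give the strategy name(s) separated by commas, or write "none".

a2 strictly dominates a1 — North: 3>-2, South: 6>3, East: 8>6, West: 4>0.
a2: no other strategy beats it everywhere (a1 at North (3>-2); a3 at North (3>-3); a4 at North (3>-5)).
a3: dominated, since a1 does at least as well everywhere (North: -2>-3, South: 3>0, East: 6>-3, West: 0>-3).
a4 is not dominated — it holds its own against a1 at West (5>0); a2 at West (5>4); a3 at West (5>-3).

a1, a3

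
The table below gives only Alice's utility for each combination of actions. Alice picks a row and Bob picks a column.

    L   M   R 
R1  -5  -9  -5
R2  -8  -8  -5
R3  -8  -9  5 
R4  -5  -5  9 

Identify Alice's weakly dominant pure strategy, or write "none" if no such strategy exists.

R4 vs R1: L: -5=-5, M: -5>-9, R: 9>-5.
R4 vs R2: L: -5>-8, M: -5>-8, R: 9>-5.
R4 vs R3: L: -5>-8, M: -5>-9, R: 9>5.
R4 is at least as good as every other strategy against every opponent action, so it is weakly dominant.

R4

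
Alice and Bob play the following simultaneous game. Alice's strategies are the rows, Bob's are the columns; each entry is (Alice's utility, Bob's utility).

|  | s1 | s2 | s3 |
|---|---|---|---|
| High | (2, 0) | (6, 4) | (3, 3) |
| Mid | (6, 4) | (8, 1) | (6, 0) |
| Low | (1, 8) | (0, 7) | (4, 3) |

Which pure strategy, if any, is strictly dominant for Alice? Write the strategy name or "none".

Mid

Mid vs High: s1: 6>2, s2: 8>6, s3: 6>3.
Mid vs Low: s1: 6>1, s2: 8>0, s3: 6>4.
Mid strictly beats every other strategy against every opponent action, so it is strictly dominant.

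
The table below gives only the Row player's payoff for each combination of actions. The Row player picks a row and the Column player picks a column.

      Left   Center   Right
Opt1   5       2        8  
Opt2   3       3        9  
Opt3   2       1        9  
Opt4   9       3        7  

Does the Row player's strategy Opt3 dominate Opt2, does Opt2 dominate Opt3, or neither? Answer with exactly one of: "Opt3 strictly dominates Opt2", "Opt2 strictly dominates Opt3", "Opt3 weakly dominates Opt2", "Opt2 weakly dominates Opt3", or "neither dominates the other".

Compare Opt3 to Opt2 across every action of the Column player: Left: 2<3, Center: 1<3, Right: 9=9.
Opt2 is at least as good everywhere and strictly better somewhere (tied at Right), so Opt2 weakly dominates Opt3.

Opt2 weakly dominates Opt3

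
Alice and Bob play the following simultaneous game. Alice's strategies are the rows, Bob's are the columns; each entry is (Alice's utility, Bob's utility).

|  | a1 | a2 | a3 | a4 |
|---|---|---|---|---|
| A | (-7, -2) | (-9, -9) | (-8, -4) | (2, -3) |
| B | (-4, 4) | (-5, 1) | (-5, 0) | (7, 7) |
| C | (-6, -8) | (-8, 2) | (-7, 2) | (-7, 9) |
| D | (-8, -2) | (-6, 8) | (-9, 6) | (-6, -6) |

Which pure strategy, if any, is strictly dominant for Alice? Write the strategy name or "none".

B vs A: a1: -4>-7, a2: -5>-9, a3: -5>-8, a4: 7>2.
B vs C: a1: -4>-6, a2: -5>-8, a3: -5>-7, a4: 7>-7.
B vs D: a1: -4>-8, a2: -5>-6, a3: -5>-9, a4: 7>-6.
B strictly beats every other strategy against every opponent action, so it is strictly dominant.

B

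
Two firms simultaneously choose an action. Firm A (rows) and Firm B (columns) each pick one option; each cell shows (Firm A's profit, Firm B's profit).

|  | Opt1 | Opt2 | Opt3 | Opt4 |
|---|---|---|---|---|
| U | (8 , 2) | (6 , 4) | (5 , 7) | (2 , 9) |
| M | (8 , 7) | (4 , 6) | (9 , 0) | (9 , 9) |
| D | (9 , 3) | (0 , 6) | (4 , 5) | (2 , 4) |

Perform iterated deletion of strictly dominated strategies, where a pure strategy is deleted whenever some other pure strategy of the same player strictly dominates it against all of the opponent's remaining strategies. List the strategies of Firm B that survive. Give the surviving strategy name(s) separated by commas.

Opt4

For Firm B, Opt4 strictly dominates Opt1 on the remaining rows (U: 9>2, M: 9>7, D: 4>3); eliminate Opt1.
For Firm A, M strictly dominates D on the remaining columns (Opt2: 4>0, Opt3: 9>4, Opt4: 9>2); eliminate D.
Firm B's strategy Opt2 is strictly dominated by Opt4 (U: 9>4, M: 9>6) and is removed.
For Firm A, M strictly dominates U on the remaining columns (Opt3: 9>5, Opt4: 9>2); eliminate U.
Firm B's strategy Opt3 is strictly dominated by Opt4 (M: 9>0) and is removed.
Among the remaining strategies, none is strictly dominated by another pure strategy of the same player, so the elimination stops.
Surviving strategies — Firm A: {M}; Firm B: {Opt4}.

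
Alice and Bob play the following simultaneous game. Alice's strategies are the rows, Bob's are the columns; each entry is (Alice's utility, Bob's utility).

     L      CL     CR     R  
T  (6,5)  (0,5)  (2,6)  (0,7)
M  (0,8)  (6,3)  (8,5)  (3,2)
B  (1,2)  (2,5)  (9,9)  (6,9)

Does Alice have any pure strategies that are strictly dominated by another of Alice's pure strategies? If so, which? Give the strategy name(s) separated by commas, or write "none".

Nothing dominates T: M at L (6>0); B at L (6>1).
Nothing dominates M: T at CL (6>0); B at CL (6>2).
B is not dominated — it holds its own against T at CL (2>0); M at L (1>0).

none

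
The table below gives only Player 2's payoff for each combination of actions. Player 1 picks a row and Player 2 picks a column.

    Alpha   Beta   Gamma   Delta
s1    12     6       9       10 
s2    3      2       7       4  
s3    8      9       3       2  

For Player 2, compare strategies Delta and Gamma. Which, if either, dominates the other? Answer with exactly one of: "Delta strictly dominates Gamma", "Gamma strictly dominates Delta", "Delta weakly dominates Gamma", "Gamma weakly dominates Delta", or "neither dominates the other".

Delta's payoffs vs Gamma's, by Player 1's action — s1: 10>9, s2: 4<7, s3: 2<3.
Delta does better at s1 but worse at s2, s3; neither strategy dominates the other.

neither dominates the other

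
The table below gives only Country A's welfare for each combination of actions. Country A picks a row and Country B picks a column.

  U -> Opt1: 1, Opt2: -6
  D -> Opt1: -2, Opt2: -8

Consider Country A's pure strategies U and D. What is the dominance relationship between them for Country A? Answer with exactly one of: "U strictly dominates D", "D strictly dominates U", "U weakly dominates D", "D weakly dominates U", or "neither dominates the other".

U's payoffs vs D's, by Country B's action — Opt1: 1>-2, Opt2: -6>-8.
U gives a strictly higher payoff against each choice by Country B, so U strictly dominates D.

U strictly dominates D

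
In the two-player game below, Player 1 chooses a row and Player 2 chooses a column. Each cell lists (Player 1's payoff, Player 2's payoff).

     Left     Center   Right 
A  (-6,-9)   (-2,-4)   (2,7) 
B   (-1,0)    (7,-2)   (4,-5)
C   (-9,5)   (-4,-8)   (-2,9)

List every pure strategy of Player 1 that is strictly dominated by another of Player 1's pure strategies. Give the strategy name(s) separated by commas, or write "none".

A, C

A: dominated, since B does at least as well everywhere (Left: -1>-6, Center: 7>-2, Right: 4>2).
B is not dominated — it holds its own against A at Left (-1>-6); C at Left (-1>-9).
C is strictly dominated by A (Left: -6>-9, Center: -2>-4, Right: 2>-2).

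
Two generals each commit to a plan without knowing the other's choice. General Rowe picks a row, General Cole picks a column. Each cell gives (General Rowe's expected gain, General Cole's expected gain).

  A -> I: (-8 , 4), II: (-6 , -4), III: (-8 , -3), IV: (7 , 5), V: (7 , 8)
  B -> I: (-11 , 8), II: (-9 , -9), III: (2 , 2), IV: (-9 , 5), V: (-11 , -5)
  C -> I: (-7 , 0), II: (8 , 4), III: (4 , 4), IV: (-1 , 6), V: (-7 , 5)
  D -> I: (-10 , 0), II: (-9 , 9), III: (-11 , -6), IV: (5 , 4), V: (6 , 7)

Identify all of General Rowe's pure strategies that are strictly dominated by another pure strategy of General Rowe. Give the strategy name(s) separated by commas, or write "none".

B, D

A is not dominated — it holds its own against B at I (-8>-11); C at IV (7>-1); D at I (-8>-10).
B is strictly dominated by C (I: -7>-11, II: 8>-9, III: 4>2, IV: -1>-9, V: -7>-11).
C: no other strategy beats it everywhere (A at I (-7>-8); B at I (-7>-11); D at I (-7>-10)).
A strictly dominates D — I: -8>-10, II: -6>-9, III: -8>-11, IV: 7>5, V: 7>6.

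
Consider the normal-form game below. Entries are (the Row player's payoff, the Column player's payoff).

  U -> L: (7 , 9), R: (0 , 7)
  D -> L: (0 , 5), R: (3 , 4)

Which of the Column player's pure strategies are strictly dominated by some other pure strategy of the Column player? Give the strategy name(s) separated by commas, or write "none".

R

Nothing dominates L: R at U (9>7).
L strictly dominates R — U: 9>7, D: 5>4.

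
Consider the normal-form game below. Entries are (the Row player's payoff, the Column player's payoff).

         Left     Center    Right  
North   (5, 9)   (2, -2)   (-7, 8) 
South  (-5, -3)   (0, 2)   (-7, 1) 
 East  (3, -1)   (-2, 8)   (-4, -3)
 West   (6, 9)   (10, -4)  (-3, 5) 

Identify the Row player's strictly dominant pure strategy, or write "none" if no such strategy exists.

West

West vs North: Left: 6>5, Center: 10>2, Right: -3>-7.
West vs South: Left: 6>-5, Center: 10>0, Right: -3>-7.
West vs East: Left: 6>3, Center: 10>-2, Right: -3>-4.
West strictly beats every other strategy against every opponent action, so it is strictly dominant.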